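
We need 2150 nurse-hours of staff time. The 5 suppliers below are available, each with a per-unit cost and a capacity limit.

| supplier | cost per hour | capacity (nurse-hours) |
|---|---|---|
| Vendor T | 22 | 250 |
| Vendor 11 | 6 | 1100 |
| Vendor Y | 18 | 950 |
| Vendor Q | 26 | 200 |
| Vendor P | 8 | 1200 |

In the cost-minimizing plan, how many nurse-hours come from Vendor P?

Use suppliers in increasing cost order.
Take 1100 from Vendor 11 at 6 — need 1050 more.
Vendor P (8): take the remaining 1050 — done.
Vendor Y, Vendor T, Vendor Q: unused.

1050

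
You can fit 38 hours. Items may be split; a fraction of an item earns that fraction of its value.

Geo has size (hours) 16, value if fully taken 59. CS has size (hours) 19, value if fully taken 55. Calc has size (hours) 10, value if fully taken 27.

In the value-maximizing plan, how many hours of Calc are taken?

Rank by value-to-size ratio: Geo 59/16≈3.69, CS 55/19≈2.89, Calc 27/10≈2.7.
Take all of Geo (16 hours, value 59) ; 22 hours left.
CS: take in full, 19 hours for value 55 ; 3 left.
Fill the last 3 hours with part of Calc: 3/10 of it earns 8.1.

3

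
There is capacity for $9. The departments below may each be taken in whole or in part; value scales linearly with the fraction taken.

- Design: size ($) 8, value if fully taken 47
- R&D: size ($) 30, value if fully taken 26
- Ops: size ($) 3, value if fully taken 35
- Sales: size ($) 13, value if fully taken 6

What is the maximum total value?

70.25

Best value per unit of size first: Ops 35/3≈11.7, Design 47/8≈5.88, R&D 26/30≈0.867, Sales 6/13≈0.462.
Ops: take in full, 3 $ for value 35 → 6 left.
Only 6 $ remain; take 6/8 of Design for value 47×6/8 = 35.25.
Total value = 70.25.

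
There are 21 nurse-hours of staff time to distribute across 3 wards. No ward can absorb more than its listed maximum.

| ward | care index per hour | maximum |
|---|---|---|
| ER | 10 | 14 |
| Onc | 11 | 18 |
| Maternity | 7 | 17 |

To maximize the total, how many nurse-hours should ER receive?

3

Highest care index per hour first: Onc 11 > ER 10 > Maternity 7.
Onc: +18 to 18 (cap) ; 3 left.
ER: +3 (room for 14) → 3. Pool exhausted.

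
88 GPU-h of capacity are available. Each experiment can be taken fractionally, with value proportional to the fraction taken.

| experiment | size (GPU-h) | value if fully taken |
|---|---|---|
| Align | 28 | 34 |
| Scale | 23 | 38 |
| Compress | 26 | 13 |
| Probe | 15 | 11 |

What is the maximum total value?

Best value per unit of size first: Scale 38/23≈1.65, Align 34/28≈1.21, Probe 11/15≈0.733, Compress 13/26≈0.5.
Scale: take in full, 23 GPU-h for value 38 ; 65 left.
Align: take in full, 28 GPU-h for value 34 ; 37 left.
Take all of Probe (15 GPU-h, value 11) ; 22 GPU-h left.
Fill the last 22 GPU-h with part of Compress: 22/26 of it earns 11.
Total value = 94.

94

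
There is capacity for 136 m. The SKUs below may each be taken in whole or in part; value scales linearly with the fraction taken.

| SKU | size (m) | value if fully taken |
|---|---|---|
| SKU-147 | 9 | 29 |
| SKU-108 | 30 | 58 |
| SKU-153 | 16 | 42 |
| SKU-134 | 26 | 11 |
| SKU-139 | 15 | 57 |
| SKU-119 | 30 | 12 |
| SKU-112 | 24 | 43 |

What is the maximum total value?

Sort by value density: SKU-139 57/15≈3.8, SKU-147 29/9≈3.22, SKU-153 42/16≈2.62, SKU-108 58/30≈1.93, SKU-112 43/24≈1.79, SKU-134 11/26≈0.423, SKU-119 12/30≈0.4.
Take all of SKU-139 (15 m, value 57) — 121 m left.
Take all of SKU-147 (9 m, value 29) — 112 m left.
Take all of SKU-153 (16 m, value 42) — 96 m left.
All 30 m of SKU-108 fit (value 58) — 66 remain.
Take all of SKU-112 (24 m, value 43) — 42 m left.
SKU-134: take in full, 26 m for value 11 — 16 left.
16 m left: a 16/30 share of SKU-119 gives 12×16/30 = 6.4.
Total value = 246.4.

246.4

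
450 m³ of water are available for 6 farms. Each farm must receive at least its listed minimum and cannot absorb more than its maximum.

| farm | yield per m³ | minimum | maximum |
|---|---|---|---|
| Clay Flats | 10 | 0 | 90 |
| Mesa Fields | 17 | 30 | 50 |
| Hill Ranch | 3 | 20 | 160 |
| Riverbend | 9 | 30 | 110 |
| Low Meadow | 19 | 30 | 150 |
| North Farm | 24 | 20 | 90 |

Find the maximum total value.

Meeting every minimum uses 0+30+20+30+30+20 = 130 m³, leaving 320.
Order the farms by yield per m³: North Farm 24 > Low Meadow 19 > Mesa Fields 17 > Clay Flats 10 > Riverbend 9 > Hill Ranch 3.
North Farm: +70 to 90 (cap) → 250 left.
Low Meadow: +120 to 150 (cap) → 130 left.
Give Mesa Fields 20 more to hit its cap of 50 → 110 left.
Give Clay Flats 90 more to hit its cap of 90 → 20 left.
Riverbend has room for 80 more but only 20 remain, so it gets 50.
Total = 10×90 + 17×50 + 3×20 + 9×50 + 19×150 + 24×90 = 7270.

7270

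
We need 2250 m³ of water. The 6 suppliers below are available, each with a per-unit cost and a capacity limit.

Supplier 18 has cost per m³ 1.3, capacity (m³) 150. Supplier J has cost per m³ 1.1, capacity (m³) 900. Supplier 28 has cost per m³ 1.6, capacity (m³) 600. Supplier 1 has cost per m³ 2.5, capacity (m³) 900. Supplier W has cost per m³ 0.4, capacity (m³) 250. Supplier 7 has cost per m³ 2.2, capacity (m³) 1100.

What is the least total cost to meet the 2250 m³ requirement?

3015

Cheapest first:
Supplier W at 0.4: take all 250 m³ → 2000 still needed.
Supplier J (1.1): use full 900 → 1100 m³ to go.
Supplier 18 at 1.3: take all 150 m³ → 950 still needed.
Supplier 28 at 1.6: take all 600 m³ → 350 still needed.
Supplier 7 (2.2): take the remaining 350 → done.
Supplier 1: unused.
Cost = 250×0.4 + 900×1.1 + 150×1.3 + 600×1.6 + 350×2.2 = 3015.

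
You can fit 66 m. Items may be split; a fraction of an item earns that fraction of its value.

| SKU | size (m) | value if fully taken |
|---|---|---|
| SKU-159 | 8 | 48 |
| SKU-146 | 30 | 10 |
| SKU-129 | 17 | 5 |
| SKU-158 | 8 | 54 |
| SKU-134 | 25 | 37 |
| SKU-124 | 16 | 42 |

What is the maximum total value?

Best value per unit of size first: SKU-158 54/8≈6.75, SKU-159 48/8≈6, SKU-124 42/16≈2.62, SKU-134 37/25≈1.48, SKU-146 10/30≈0.333, SKU-129 5/17≈0.294.
Take all of SKU-158 (8 m, value 54) → 58 m left.
SKU-159: take in full, 8 m for value 48 → 50 left.
SKU-124: take in full, 16 m for value 42 → 34 left.
Take all of SKU-134 (25 m, value 37) → 9 m left.
9 m left: a 9/30 share of SKU-146 gives 10×9/30 = 3.
Total value = 184.

184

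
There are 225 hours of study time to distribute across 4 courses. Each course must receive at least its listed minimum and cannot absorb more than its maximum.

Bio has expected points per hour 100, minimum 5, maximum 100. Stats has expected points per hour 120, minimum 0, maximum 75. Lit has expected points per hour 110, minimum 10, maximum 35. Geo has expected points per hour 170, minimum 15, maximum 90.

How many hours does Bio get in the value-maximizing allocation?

25

Meeting every minimum uses 5+0+10+15 = 30 hours, leaving 195.
Order the courses by expected points per hour: Geo 170 > Stats 120 > Lit 110 > Bio 100.
Geo: +75 to 90 (cap) ; 120 left.
Give Stats 75 more to hit its cap of 75 ; 45 left.
Give Lit 25 more to hit its cap of 35 ; 20 left.
Bio has room for 95 more but only 20 remain, so it gets 25.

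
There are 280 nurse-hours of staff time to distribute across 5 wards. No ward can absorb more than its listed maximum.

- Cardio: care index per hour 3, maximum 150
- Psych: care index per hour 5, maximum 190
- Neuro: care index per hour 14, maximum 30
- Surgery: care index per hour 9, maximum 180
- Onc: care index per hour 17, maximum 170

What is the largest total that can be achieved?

Highest care index per hour first: Onc 17 > Neuro 14 > Surgery 9 > Psych 5 > Cardio 3.
Onc takes 170 to reach its cap of 170 — 110 left.
Neuro: +30 to 30 (cap) — 80 left.
Surgery: +80 (room for 180) → 80. Pool exhausted.
Total = 14×30 + 9×80 + 17×170 = 4030.

4030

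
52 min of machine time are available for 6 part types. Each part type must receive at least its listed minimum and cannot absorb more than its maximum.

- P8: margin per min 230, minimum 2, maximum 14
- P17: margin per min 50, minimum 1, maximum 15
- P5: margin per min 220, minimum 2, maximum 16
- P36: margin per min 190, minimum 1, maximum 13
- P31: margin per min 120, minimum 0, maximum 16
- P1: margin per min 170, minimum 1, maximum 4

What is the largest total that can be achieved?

Meeting every minimum uses 2+1+2+1+0+1 = 7 min, leaving 45.
Rank by margin per min: P8 230 > P5 220 > P36 190 > P1 170 > P31 120 > P17 50.
P8: +12 to 14 (cap) — 33 left.
Give P5 14 more to hit its cap of 16 — 19 left.
P36 takes 12 more to reach its cap of 13 — 7 left.
P1 takes 3 more to reach its cap of 4 — 4 left.
Only 4 left; P31 takes them to reach 4.
Total = 230×14 + 50×1 + 220×16 + 190×13 + 120×4 + 170×4 = 10420.

10420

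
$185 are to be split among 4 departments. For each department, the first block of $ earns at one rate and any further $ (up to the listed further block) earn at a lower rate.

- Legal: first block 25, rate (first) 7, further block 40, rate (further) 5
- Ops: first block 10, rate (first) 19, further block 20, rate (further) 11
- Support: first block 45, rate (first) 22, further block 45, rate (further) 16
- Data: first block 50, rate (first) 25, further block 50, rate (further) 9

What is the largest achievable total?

3505

Treat each block as its own option and order by rate: Data/T1 25 > Support/T1 22 > Ops/T1 19 > Support/T2 16 > Ops/T2 11 > Data/T2 9 > Legal/T1 7 > Legal/T2 5.
Data/T1 (25): +50 ; 135 left.
Fill Support T1 block (45 at 22) ; 90 left.
Ops T1 at 19: fill all 10 ; 80 left.
Fill Support T2 block (45 at 16) ; 35 left.
Ops T2 at 11: fill all 20 ; 15 left.
Data T2 at 9: only 15 left, fill 15.
Total = 25×50 + 22×45 + 19×10 + 16×45 + 11×20 + 9×15 = 3505.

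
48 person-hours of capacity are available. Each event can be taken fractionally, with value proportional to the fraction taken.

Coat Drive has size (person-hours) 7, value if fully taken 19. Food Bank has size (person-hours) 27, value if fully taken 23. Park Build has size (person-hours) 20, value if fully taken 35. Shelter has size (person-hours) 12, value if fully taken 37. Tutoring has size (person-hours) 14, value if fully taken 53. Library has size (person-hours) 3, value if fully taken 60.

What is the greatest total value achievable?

Rank by value-to-size ratio: Library 60/3≈20, Tutoring 53/14≈3.79, Shelter 37/12≈3.08, Coat Drive 19/7≈2.71, Park Build 35/20≈1.75, Food Bank 23/27≈0.852.
Take all of Library (3 person-hours, value 60) → 45 person-hours left.
Take all of Tutoring (14 person-hours, value 53) → 31 person-hours left.
Shelter: take in full, 12 person-hours for value 37 → 19 left.
Coat Drive: take in full, 7 person-hours for value 19 → 12 left.
Only 12 person-hours remain; take 12/20 of Park Build for value 35×12/20 = 21.
Total value = 190.

190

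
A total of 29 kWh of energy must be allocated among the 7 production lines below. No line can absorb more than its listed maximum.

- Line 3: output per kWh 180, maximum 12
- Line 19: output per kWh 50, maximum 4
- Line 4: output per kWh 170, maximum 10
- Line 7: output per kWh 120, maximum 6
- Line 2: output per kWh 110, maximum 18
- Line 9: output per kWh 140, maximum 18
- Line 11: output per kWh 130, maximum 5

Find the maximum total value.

Highest output per kWh first: Line 3 180 > Line 4 170 > Line 9 140 > Line 11 130 > Line 7 120 > Line 2 110 > Line 19 50.
Give Line 3 12 to hit its cap of 12 → 17 left.
Give Line 4 10 to hit its cap of 10 → 7 left.
Line 9: +7 (room for 18) → 7. Pool exhausted.
Total = 180×12 + 170×10 + 140×7 = 4840.

4840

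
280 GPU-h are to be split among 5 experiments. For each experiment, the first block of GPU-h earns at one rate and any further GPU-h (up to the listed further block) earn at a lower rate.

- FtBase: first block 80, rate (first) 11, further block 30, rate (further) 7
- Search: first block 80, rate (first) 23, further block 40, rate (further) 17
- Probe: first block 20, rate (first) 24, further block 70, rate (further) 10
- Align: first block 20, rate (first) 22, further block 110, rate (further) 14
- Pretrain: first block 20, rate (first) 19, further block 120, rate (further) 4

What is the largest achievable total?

5220

Order all 10 blocks by rate: Probe/T1 24 > Search/T1 23 > Align/T1 22 > Pretrain/T1 19 > Search/T2 17 > Align/T2 14 > FtBase/T1 11 > Probe/T2 10 > FtBase/T2 7 > Pretrain/T2 4.
Probe T1 at 24: fill all 20 ; 260 left.
Search/T1 (23): +80 ; 180 left.
Fill Align T1 block (20 at 22) ; 160 left.
Fill Pretrain T1 block (20 at 19) ; 140 left.
Fill Search T2 block (40 at 17) ; 100 left.
100 remain; put them into Align T2 at 14.
Total = 24×20 + 23×80 + 22×20 + 19×20 + 17×40 + 14×100 = 5220.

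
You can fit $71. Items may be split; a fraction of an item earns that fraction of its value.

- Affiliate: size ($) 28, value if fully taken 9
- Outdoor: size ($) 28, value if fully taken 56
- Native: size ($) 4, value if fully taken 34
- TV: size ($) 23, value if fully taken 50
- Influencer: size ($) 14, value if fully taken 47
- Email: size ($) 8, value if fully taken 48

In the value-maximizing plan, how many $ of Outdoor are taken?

Best value per unit of size first: Native 34/4≈8.5, Email 48/8≈6, Influencer 47/14≈3.36, TV 50/23≈2.17, Outdoor 56/28≈2, Affiliate 9/28≈0.321.
All 4 $ of Native fit (value 34) ; 67 remain.
Email: take in full, 8 $ for value 48 ; 59 left.
Influencer: take in full, 14 $ for value 47 ; 45 left.
Take all of TV (23 $, value 50) ; 22 $ left.
22 $ left: a 22/28 share of Outdoor gives 56×22/28 = 44.

22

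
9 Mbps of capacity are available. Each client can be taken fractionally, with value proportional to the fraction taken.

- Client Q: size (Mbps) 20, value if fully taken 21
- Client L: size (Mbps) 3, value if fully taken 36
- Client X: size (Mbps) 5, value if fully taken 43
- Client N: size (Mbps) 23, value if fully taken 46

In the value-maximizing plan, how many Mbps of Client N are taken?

Sort by value density: Client L 36/3≈12, Client X 43/5≈8.6, Client N 46/23≈2, Client Q 21/20≈1.05.
Client L: take in full, 3 Mbps for value 36 — 6 left.
All 5 Mbps of Client X fit (value 43) — 1 remain.
Only 1 Mbps remain; take 1/23 of Client N for value 46×1/23 = 2.

1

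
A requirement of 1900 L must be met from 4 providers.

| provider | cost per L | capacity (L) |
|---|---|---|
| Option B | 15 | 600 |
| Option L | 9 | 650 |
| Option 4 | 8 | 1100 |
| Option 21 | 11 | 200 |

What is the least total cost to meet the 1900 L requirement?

16300

Fill from the cheapest provider first.
Take 1100 from Option 4 at 8 → need 800 more.
Take 650 from Option L at 9 → need 150 more.
Option 21 at 11: take 150 of its 200 → requirement met.
Option B: unused.
Cost = 1100×8 + 650×9 + 150×11 = 16300.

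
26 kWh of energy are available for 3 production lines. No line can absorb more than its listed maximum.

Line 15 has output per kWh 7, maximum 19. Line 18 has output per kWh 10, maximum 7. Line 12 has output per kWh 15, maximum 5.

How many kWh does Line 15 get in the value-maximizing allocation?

14

Highest output per kWh first: Line 12 15 > Line 18 10 > Line 15 7.
Line 12 takes 5 to reach its cap of 5 → 21 left.
Line 18: +7 to 7 (cap) → 14 left.
Line 15: +14 (room for 19) → 14. Pool exhausted.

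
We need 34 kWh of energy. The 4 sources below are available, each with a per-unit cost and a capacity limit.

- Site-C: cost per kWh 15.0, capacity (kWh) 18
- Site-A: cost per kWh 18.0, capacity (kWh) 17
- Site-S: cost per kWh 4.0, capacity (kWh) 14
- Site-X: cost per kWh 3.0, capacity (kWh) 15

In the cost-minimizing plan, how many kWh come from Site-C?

Fill from the cheapest source first.
Site-X at 3.0: take all 15 kWh ; 19 still needed.
Site-S (4.0): use full 14 ; 5 kWh to go.
Site-C (15.0): take the remaining 5 ; done.
Site-A: unused.

5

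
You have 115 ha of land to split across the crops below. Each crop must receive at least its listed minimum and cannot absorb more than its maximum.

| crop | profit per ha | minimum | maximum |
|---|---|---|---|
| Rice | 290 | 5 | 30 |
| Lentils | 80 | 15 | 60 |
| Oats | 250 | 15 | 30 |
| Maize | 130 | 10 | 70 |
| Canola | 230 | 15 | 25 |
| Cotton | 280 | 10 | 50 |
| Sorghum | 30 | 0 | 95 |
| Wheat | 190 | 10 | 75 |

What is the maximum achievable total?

Meeting every minimum uses 5+15+15+10+15+10+0+10 = 80 ha, leaving 35.
Order the crops by profit per ha: Rice 290 > Cotton 280 > Oats 250 > Canola 230 > Wheat 190 > Maize 130 > Lentils 80 > Sorghum 30.
Rice takes 25 more to reach its cap of 30 → 10 left.
Cotton has room for 40 more but only 10 remain, so it gets 20.
Total = 290×30 + 80×15 + 250×15 + 130×10 + 230×15 + 280×20 + 190×10 = 25900.

25900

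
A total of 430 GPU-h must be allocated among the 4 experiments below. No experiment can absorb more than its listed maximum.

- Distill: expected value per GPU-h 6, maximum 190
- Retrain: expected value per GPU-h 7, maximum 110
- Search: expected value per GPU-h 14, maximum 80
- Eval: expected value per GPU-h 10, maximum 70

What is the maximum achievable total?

Order the experiments by expected value per GPU-h: Search 14 > Eval 10 > Retrain 7 > Distill 6.
Give Search 80 to hit its cap of 80 ; 350 left.
Eval: +70 to 70 (cap) ; 280 left.
Retrain takes 110 to reach its cap of 110 ; 170 left.
Distill has room for 190 but only 170 remain, so it gets 170.
Total = 6×170 + 7×110 + 14×80 + 10×70 = 3610.

3610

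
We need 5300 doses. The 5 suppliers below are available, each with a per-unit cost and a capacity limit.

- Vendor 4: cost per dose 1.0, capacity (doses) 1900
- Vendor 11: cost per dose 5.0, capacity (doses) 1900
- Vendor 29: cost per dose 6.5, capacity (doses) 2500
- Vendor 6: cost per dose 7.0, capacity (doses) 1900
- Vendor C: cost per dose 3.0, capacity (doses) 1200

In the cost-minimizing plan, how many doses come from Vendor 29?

Use suppliers in increasing cost order.
Vendor 4 at 1.0: take all 1900 doses → 3400 still needed.
Vendor C at 3.0: take all 1200 doses → 2200 still needed.
Vendor 11 at 5.0: take all 1900 doses → 300 still needed.
Vendor 29 at 6.5: take 300 of its 2500 → requirement met.
Vendor 6: unused.

300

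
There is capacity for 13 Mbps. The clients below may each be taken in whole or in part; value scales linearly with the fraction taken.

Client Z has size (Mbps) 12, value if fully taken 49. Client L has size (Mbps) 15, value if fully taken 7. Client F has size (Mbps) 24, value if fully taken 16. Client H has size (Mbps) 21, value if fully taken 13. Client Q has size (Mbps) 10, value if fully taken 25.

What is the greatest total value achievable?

51.5

Rank by value-to-size ratio: Client Z 49/12≈4.08, Client Q 25/10≈2.5, Client F 16/24≈0.667, Client H 13/21≈0.619, Client L 7/15≈0.467.
Client Z: take in full, 12 Mbps for value 49 → 1 left.
Fill the last 1 Mbps with part of Client Q: 1/10 of it earns 2.5.
Total value = 51.5.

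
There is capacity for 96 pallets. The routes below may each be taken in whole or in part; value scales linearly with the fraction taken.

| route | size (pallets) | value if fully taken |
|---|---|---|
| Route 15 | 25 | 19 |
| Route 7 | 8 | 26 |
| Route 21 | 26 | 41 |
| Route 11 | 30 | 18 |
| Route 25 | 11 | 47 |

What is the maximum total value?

148.6

Sort by value density: Route 25 47/11≈4.27, Route 7 26/8≈3.25, Route 21 41/26≈1.58, Route 15 19/25≈0.76, Route 11 18/30≈0.6.
Take all of Route 25 (11 pallets, value 47) ; 85 pallets left.
Take all of Route 7 (8 pallets, value 26) ; 77 pallets left.
All 26 pallets of Route 21 fit (value 41) ; 51 remain.
All 25 pallets of Route 15 fit (value 19) ; 26 remain.
26 pallets left: a 26/30 share of Route 11 gives 18×26/30 = 15.6.
Total value = 148.6.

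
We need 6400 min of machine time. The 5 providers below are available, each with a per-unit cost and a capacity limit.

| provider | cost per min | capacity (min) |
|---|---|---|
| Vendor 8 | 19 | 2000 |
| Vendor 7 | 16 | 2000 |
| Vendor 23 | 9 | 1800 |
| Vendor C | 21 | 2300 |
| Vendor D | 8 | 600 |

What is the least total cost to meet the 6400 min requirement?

Use providers in increasing cost order.
Vendor D (8): use full 600 ; 5800 min to go.
Vendor 23 at 9: take all 1800 min ; 4000 still needed.
Vendor 7 (16): use full 2000 ; 2000 min to go.
Take 2000 from Vendor 8 at 19 ; need 0 more.
Vendor C: unused.
Cost = 600×8 + 1800×9 + 2000×16 + 2000×19 = 91000.

91000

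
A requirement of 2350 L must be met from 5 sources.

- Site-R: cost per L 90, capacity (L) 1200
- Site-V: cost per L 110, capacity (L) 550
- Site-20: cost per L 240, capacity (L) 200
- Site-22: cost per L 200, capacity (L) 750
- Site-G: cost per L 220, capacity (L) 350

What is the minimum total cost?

288500

Fill from the cheapest source first.
Site-R at 90: take all 1200 L ; 1150 still needed.
Site-V at 110: take all 550 L ; 600 still needed.
Take 600 from Site-22 at 200 to finish.
Site-G, Site-20: unused.
Cost = 1200×90 + 550×110 + 600×200 = 288500.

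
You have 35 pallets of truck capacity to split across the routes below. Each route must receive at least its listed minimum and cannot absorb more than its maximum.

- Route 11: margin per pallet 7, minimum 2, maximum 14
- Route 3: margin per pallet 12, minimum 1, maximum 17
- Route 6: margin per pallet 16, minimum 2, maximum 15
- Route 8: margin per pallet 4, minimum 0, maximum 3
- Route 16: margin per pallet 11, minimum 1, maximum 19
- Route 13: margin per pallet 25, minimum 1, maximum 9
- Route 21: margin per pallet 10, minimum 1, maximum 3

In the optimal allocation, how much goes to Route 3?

Meeting every minimum uses 2+1+2+0+1+1+1 = 8 pallets, leaving 27.
Rank by margin per pallet: Route 13 25 > Route 6 16 > Route 3 12 > Route 16 11 > Route 21 10 > Route 11 7 > Route 8 4.
Route 13 takes 8 more to reach its cap of 9 → 19 left.
Route 6: +13 to 15 (cap) → 6 left.
Route 3 has room for 16 more but only 6 remain, so it gets 7.

7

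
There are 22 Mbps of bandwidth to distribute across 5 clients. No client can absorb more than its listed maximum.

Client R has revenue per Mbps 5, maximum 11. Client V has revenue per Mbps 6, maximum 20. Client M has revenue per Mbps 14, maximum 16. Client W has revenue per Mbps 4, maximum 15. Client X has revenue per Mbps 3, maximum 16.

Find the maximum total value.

Highest revenue per Mbps first: Client M 14 > Client V 6 > Client R 5 > Client W 4 > Client X 3.
Client M: +16 to 16 (cap) — 6 left.
Client V has room for 20 but only 6 remain, so it gets 6.
Total = 6×6 + 14×16 = 260.

260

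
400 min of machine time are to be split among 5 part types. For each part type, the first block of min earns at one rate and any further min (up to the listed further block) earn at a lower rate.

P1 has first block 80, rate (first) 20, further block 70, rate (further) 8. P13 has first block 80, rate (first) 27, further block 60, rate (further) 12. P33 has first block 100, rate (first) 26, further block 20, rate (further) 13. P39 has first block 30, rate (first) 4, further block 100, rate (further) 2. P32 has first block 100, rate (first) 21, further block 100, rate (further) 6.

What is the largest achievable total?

8960

Treat each block as its own option and order by rate: P13/T1 27 > P33/T1 26 > P32/T1 21 > P1/T1 20 > P33/T2 13 > P13/T2 12 > P1/T2 8 > P32/T2 6 > P39/T1 4 > P39/T2 2.
P13/T1 (27): +80 → 320 left.
P33 T1 at 26: fill all 100 → 220 left.
P32/T1 (21): +100 → 120 left.
P1/T1 (20): +80 → 40 left.
P33 T2 at 13: fill all 20 → 20 left.
P13 T2 at 12: only 20 left, fill 20.
Total = 27×80 + 26×100 + 21×100 + 20×80 + 13×20 + 12×20 = 8960.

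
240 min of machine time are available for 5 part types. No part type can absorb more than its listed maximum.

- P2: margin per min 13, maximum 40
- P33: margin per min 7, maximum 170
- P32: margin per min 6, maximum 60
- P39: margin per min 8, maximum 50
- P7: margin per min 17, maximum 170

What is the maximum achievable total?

3650

Highest margin per min first: P7 17 > P2 13 > P39 8 > P33 7 > P32 6.
Give P7 170 to hit its cap of 170 ; 70 left.
P2 takes 40 to reach its cap of 40 ; 30 left.
P39: +30 (room for 50) → 30. Pool exhausted.
Total = 13×40 + 8×30 + 17×170 = 3650.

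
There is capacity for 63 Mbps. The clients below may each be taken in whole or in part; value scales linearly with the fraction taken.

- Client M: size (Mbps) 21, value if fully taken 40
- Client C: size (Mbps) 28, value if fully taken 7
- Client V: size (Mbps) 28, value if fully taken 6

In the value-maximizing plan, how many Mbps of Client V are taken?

Rank by value-to-size ratio: Client M 40/21≈1.9, Client C 7/28≈0.25, Client V 6/28≈0.214.
Take all of Client M (21 Mbps, value 40) ; 42 Mbps left.
Take all of Client C (28 Mbps, value 7) ; 14 Mbps left.
14 Mbps left: a 14/28 share of Client V gives 6×14/28 = 3.

14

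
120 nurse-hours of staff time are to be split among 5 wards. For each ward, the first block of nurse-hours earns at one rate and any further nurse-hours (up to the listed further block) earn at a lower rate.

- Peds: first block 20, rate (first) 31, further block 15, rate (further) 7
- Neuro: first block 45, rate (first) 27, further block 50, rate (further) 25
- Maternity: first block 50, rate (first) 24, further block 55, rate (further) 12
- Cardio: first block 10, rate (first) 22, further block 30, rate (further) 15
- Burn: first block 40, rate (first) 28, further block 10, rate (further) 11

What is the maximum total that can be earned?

3330

Order all 10 blocks by rate: Peds/first 31 > Burn/first 28 > Neuro/first 27 > Neuro/second 25 > Maternity/first 24 > Cardio/first 22 > Cardio/second 15 > Maternity/second 12 > Burn/second 11 > Peds/second 7.
Peds/first (31): +20 → 100 left.
Fill Burn first block (40 at 28) → 60 left.
Neuro/first (27): +45 → 15 left.
Neuro/second: +15 of 50 at 25; pool empty.
Total = 31×20 + 28×40 + 27×45 + 25×15 = 3330.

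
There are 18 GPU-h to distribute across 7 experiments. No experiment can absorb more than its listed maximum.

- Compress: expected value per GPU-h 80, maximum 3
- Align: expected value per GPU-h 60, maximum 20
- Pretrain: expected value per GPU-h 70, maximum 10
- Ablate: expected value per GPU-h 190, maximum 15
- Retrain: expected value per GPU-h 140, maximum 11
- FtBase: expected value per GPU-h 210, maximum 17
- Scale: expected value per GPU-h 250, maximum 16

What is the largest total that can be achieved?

Rank by expected value per GPU-h: Scale 250 > FtBase 210 > Ablate 190 > Retrain 140 > Compress 80 > Pretrain 70 > Align 60.
Scale takes 16 to reach its cap of 16 → 2 left.
FtBase has room for 17 but only 2 remain, so it gets 2.
Total = 210×2 + 250×16 = 4420.

4420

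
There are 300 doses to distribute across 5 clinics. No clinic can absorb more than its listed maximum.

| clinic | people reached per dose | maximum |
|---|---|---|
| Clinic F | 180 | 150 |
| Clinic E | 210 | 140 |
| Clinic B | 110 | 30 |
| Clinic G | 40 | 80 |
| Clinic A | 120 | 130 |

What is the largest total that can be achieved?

Order the clinics by people reached per dose: Clinic E 210 > Clinic F 180 > Clinic A 120 > Clinic B 110 > Clinic G 40.
Clinic E: +140 to 140 (cap) ; 160 left.
Clinic F takes 150 to reach its cap of 150 ; 10 left.
Only 10 left; Clinic A takes them to reach 10.
Total = 180×150 + 210×140 + 120×10 = 57600.

57600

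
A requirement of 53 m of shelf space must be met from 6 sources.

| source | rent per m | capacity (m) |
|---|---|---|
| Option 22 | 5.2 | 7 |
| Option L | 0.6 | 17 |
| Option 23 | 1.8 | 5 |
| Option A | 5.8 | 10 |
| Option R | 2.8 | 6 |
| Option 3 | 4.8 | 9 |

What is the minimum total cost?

Cheapest first:
Option L (0.6): use full 17 — 36 m to go.
Option 23 at 1.8: take all 5 m — 31 still needed.
Option R (2.8): use full 6 — 25 m to go.
Take 9 from Option 3 at 4.8 — need 16 more.
Option 22 (5.2): use full 7 — 9 m to go.
Option A (5.8): take the remaining 9 — done.
Cost = 17×0.6 + 5×1.8 + 6×2.8 + 9×4.8 + 7×5.2 + 9×5.8 = 167.8.

167.8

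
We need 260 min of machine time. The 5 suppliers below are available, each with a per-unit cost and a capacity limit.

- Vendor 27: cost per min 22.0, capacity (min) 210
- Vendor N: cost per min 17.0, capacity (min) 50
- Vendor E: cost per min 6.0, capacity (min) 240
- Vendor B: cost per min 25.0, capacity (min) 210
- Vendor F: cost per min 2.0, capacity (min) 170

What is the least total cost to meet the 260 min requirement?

Cheapest first:
Vendor F (2.0): use full 170 → 90 min to go.
Vendor E at 6.0: take 90 of its 240 → requirement met.
Vendor N, Vendor 27, Vendor B: unused.
Cost = 170×2.0 + 90×6.0 = 880.

880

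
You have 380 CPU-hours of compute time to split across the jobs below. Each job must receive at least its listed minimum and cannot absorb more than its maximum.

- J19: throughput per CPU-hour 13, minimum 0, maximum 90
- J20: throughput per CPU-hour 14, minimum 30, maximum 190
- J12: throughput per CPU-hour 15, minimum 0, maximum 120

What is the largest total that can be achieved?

5370

Meeting every minimum uses 0+30+0 = 30 CPU-hours, leaving 350.
Highest throughput per CPU-hour first: J12 15 > J20 14 > J19 13.
Give J12 120 more to hit its cap of 120 → 230 left.
Give J20 160 more to hit its cap of 190 → 70 left.
J19 has room for 90 more but only 70 remain, so it gets 70.
Total = 13×70 + 14×190 + 15×120 = 5370.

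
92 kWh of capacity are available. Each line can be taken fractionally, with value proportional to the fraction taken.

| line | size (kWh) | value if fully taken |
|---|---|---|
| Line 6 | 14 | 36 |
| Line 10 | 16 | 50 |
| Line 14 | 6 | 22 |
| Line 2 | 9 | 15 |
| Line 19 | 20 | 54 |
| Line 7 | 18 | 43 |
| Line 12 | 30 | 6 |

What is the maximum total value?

Best value per unit of size first: Line 14 22/6≈3.67, Line 10 50/16≈3.12, Line 19 54/20≈2.7, Line 6 36/14≈2.57, Line 7 43/18≈2.39, Line 2 15/9≈1.67, Line 12 6/30≈0.2.
Take all of Line 14 (6 kWh, value 22) → 86 kWh left.
All 16 kWh of Line 10 fit (value 50) → 70 remain.
Line 19: take in full, 20 kWh for value 54 → 50 left.
Line 6: take in full, 14 kWh for value 36 → 36 left.
All 18 kWh of Line 7 fit (value 43) → 18 remain.
Take all of Line 2 (9 kWh, value 15) → 9 kWh left.
Fill the last 9 kWh with part of Line 12: 9/30 of it earns 1.8.
Total value = 221.8.

221.8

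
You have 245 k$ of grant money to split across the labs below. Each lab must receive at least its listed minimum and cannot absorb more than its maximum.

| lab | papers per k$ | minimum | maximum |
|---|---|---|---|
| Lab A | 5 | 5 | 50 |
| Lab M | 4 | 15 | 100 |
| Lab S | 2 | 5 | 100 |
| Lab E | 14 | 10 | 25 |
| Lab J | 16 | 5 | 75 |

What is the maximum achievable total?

Meeting every minimum uses 5+15+5+10+5 = 40 k$, leaving 205.
Order the labs by papers per k$: Lab J 16 > Lab E 14 > Lab A 5 > Lab M 4 > Lab S 2.
Lab J takes 70 more to reach its cap of 75 — 135 left.
Lab E takes 15 more to reach its cap of 25 — 120 left.
Lab A takes 45 more to reach its cap of 50 — 75 left.
Only 75 left; Lab M takes them to reach 90.
Total = 5×50 + 4×90 + 2×5 + 14×25 + 16×75 = 2170.

2170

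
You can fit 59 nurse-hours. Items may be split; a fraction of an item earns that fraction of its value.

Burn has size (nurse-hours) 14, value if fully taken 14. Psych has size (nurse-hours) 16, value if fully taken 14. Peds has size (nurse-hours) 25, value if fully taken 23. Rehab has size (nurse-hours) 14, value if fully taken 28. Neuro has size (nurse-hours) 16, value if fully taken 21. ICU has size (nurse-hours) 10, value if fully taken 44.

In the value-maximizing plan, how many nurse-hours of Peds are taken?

Sort by value density: ICU 44/10≈4.4, Rehab 28/14≈2, Neuro 21/16≈1.31, Burn 14/14≈1, Peds 23/25≈0.92, Psych 14/16≈0.875.
All 10 nurse-hours of ICU fit (value 44) → 49 remain.
Rehab: take in full, 14 nurse-hours for value 28 → 35 left.
All 16 nurse-hours of Neuro fit (value 21) → 19 remain.
All 14 nurse-hours of Burn fit (value 14) → 5 remain.
Fill the last 5 nurse-hours with part of Peds: 5/25 of it earns 4.6.

5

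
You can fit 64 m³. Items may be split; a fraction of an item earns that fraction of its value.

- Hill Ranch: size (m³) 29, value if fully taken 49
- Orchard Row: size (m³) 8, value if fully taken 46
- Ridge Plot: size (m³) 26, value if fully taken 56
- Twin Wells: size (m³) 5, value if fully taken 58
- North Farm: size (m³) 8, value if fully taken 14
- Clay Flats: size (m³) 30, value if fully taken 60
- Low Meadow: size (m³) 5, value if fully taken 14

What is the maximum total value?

214

Rank by value-to-size ratio: Twin Wells 58/5≈11.6, Orchard Row 46/8≈5.75, Low Meadow 14/5≈2.8, Ridge Plot 56/26≈2.15, Clay Flats 60/30≈2, North Farm 14/8≈1.75, Hill Ranch 49/29≈1.69.
Twin Wells: take in full, 5 m³ for value 58 ; 59 left.
Orchard Row: take in full, 8 m³ for value 46 ; 51 left.
Take all of Low Meadow (5 m³, value 14) ; 46 m³ left.
Ridge Plot: take in full, 26 m³ for value 56 ; 20 left.
Only 20 m³ remain; take 20/30 of Clay Flats for value 60×20/30 = 40.
Total value = 214.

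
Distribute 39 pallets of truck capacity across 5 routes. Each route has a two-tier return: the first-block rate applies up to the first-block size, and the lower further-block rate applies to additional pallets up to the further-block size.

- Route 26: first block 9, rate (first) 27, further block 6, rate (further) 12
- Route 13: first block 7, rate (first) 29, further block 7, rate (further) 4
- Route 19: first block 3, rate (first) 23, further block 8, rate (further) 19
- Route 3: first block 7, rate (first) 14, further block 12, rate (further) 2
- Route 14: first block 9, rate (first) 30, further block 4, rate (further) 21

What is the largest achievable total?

Order all 10 blocks by rate: Route 14/tier1 30 > Route 13/tier1 29 > Route 26/tier1 27 > Route 19/tier1 23 > Route 14/tier2 21 > Route 19/tier2 19 > Route 3/tier1 14 > Route 26/tier2 12 > Route 13/tier2 4 > Route 3/tier2 2.
Route 14/tier1 (30): +9 → 30 left.
Fill Route 13 tier1 block (7 at 29) → 23 left.
Fill Route 26 tier1 block (9 at 27) → 14 left.
Route 19/tier1 (23): +3 → 11 left.
Route 14 tier2 at 21: fill all 4 → 7 left.
Route 19/tier2: +7 of 8 at 19; pool empty.
Total = 30×9 + 29×7 + 27×9 + 23×3 + 21×4 + 19×7 = 1002.

1002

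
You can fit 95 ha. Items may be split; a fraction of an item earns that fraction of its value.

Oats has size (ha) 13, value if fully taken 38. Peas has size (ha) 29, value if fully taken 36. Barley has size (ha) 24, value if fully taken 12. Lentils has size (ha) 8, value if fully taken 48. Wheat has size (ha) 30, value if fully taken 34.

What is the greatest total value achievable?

163.5

Rank by value-to-size ratio: Lentils 48/8≈6, Oats 38/13≈2.92, Peas 36/29≈1.24, Wheat 34/30≈1.13, Barley 12/24≈0.5.
All 8 ha of Lentils fit (value 48) — 87 remain.
Take all of Oats (13 ha, value 38) — 74 ha left.
Peas: take in full, 29 ha for value 36 — 45 left.
Wheat: take in full, 30 ha for value 34 — 15 left.
15 ha left: a 15/24 share of Barley gives 12×15/24 = 7.5.
Total value = 163.5.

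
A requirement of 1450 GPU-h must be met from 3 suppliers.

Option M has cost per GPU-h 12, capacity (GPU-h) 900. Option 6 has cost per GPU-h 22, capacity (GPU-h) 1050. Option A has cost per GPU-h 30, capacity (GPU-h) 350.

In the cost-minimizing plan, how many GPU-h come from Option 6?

550

Use suppliers in increasing cost order.
Take 900 from Option M at 12 → need 550 more.
Take 550 from Option 6 at 22 to finish.
Option A: unused.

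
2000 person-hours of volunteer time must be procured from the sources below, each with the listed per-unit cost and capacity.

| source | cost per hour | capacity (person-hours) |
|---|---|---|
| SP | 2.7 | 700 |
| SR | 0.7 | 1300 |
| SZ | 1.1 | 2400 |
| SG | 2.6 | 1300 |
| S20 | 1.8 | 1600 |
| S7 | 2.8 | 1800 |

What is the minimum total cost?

Fill from the cheapest source first.
Take 1300 from SR at 0.7 — need 700 more.
Take 700 from SZ at 1.1 to finish.
S20, SG, SP, S7: unused.
Cost = 1300×0.7 + 700×1.1 = 1680.

1680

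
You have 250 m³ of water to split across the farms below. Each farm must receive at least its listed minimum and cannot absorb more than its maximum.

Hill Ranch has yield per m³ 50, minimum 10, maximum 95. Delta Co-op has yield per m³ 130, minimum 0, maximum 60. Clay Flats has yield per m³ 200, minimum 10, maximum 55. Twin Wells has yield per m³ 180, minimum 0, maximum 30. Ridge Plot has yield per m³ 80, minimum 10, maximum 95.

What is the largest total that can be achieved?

Meeting every minimum uses 10+0+10+0+10 = 30 m³, leaving 220.
Highest yield per m³ first: Clay Flats 200 > Twin Wells 180 > Delta Co-op 130 > Ridge Plot 80 > Hill Ranch 50.
Give Clay Flats 45 more to hit its cap of 55 → 175 left.
Twin Wells: +30 to 30 (cap) → 145 left.
Give Delta Co-op 60 more to hit its cap of 60 → 85 left.
Give Ridge Plot 85 more to hit its cap of 95 → 0 left.
Total = 50×10 + 130×60 + 200×55 + 180×30 + 80×95 = 32300.

32300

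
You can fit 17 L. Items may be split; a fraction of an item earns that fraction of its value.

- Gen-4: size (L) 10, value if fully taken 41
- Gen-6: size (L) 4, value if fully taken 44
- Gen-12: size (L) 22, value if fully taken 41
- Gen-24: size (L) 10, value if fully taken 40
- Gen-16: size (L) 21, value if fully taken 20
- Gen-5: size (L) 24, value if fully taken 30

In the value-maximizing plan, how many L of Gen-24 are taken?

Best value per unit of size first: Gen-6 44/4≈11, Gen-4 41/10≈4.1, Gen-24 40/10≈4, Gen-12 41/22≈1.86, Gen-5 30/24≈1.25, Gen-16 20/21≈0.952.
Take all of Gen-6 (4 L, value 44) → 13 L left.
Take all of Gen-4 (10 L, value 41) → 3 L left.
3 L left: a 3/10 share of Gen-24 gives 40×3/10 = 12.

3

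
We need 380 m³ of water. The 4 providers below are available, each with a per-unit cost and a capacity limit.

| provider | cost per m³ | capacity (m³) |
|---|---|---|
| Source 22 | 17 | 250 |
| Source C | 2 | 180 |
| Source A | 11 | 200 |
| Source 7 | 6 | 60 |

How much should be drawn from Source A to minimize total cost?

Cheapest first:
Source C at 2: take all 180 m³ — 200 still needed.
Source 7 (6): use full 60 — 140 m³ to go.
Source A at 11: take 140 of its 200 — requirement met.
Source 22: unused.

140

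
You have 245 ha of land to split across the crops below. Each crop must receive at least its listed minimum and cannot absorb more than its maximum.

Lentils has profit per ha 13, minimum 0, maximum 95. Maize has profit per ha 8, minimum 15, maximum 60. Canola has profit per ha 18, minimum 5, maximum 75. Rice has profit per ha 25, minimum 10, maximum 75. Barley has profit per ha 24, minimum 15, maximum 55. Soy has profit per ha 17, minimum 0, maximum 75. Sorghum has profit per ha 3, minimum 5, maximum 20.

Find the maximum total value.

5020

Meeting every minimum uses 0+15+5+10+15+0+5 = 50 ha, leaving 195.
Rank by profit per ha: Rice 25 > Barley 24 > Canola 18 > Soy 17 > Lentils 13 > Maize 8 > Sorghum 3.
Rice takes 65 more to reach its cap of 75 — 130 left.
Barley takes 40 more to reach its cap of 55 — 90 left.
Give Canola 70 more to hit its cap of 75 — 20 left.
Soy: +20 (room for 75) → 20. Pool exhausted.
Total = 8×15 + 18×75 + 25×75 + 24×55 + 17×20 + 3×5 = 5020.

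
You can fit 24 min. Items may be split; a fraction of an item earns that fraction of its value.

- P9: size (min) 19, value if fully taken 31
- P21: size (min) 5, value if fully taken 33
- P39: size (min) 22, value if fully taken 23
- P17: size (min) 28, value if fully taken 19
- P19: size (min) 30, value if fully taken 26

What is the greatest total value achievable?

64

Best value per unit of size first: P21 33/5≈6.6, P9 31/19≈1.63, P39 23/22≈1.05, P19 26/30≈0.867, P17 19/28≈0.679.
All 5 min of P21 fit (value 33) → 19 remain.
Take all of P9 (19 min, value 31) → 0 min left.
Total value = 64.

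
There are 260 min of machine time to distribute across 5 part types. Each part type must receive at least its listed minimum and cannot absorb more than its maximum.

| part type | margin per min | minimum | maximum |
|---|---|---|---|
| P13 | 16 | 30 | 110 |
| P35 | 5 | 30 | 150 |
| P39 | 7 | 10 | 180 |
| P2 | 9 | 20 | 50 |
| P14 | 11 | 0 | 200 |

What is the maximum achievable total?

3150

Meeting every minimum uses 30+30+10+20+0 = 90 min, leaving 170.
Rank by margin per min: P13 16 > P14 11 > P2 9 > P39 7 > P35 5.
Give P13 80 more to hit its cap of 110 — 90 left.
Only 90 left; P14 takes them to reach 90.
Total = 16×110 + 5×30 + 7×10 + 9×20 + 11×90 = 3150.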